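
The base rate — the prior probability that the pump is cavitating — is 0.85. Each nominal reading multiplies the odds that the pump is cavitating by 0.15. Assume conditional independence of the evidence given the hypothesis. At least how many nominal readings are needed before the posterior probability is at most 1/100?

4

Prior odds: 0.85 ÷ 0.15 = 17/3.
Likelihood ratio per nominal reading = 0.15.
Target odds: 0.01 ÷ 0.99 = 1/99.
Need (17/3) × 0.15ⁿ ≤ 1/99, i.e. 0.15ⁿ ≤ 1/561.
0.15³ = 0.003375 is still above 1/561 but 0.15⁴ = 81/160000 is at or below it, so n = 4.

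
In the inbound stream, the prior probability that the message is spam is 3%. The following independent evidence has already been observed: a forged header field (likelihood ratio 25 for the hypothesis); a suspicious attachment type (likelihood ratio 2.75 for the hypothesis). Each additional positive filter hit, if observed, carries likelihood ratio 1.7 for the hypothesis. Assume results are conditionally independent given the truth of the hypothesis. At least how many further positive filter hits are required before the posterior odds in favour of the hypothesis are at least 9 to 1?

3

Prior odds = 0.03/0.97 = 3/97.
Combined Bayes factor of the evidence already in hand = 25 × 2.75 = 68.75.
Odds after that evidence = (3/97) × 68.75 = 825/388.
Target odds = 9.
Need 1.7ⁿ ≥ 9 ÷ (825/388) = 1164/275.
1.7² = 2.89 falls short of 1164/275 but 1.7³ = 4.913 reaches it, so n = 3.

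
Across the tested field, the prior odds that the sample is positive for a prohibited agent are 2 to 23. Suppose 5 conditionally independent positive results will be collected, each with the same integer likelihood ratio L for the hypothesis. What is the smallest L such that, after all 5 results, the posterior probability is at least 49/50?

Prior odds = 2/23.
Target odds = 0.98/0.02 = 49.
Need L⁵ ≥ 49 ÷ (2/23) = 563.5.
3⁵ = 243 < 563.5 ≤ 1024 = 4⁵, so L = 4.

4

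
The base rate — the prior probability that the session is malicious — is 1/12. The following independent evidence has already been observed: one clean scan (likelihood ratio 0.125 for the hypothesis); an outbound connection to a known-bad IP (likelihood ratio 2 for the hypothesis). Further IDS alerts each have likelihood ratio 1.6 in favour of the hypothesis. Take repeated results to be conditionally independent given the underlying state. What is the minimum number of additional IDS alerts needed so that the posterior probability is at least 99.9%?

23

Prior odds = (1/12)/(11/12) = 1/11.
Combined Bayes factor of the evidence already in hand = 0.125 × 2 = 0.25.
Odds after that evidence = (1/11) × 0.25 = 1/44.
Target odds = 0.999/0.001 = 999.
Need 1.6ⁿ ≥ 999 ÷ (1/44) = 43956.
1.6²² ≈30948.5 falls short of 43956 but 1.6²³ ≈49517.6 reaches it, so n = 23.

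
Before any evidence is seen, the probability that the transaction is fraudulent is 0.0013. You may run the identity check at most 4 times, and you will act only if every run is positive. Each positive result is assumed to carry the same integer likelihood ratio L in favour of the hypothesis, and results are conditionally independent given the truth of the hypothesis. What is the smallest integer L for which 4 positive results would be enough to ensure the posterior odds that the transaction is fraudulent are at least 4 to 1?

Prior odds = 0.0013/0.9987 = 13/9987.
Target odds = 4.
Need L⁴ ≥ 4 ÷ (13/9987) = 39948/13.
7⁴ = 2401 < 39948/13 ≤ 4096 = 8⁴, so L = 8.

8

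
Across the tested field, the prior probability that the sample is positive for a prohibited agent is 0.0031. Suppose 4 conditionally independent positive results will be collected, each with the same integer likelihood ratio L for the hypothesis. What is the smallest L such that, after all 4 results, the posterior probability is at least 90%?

Prior odds = 0.0031/0.9969 = 31/9969.
Target odds = 0.9/0.1 = 9.
Need L⁴ ≥ 9 ÷ (31/9969) = 89721/31.
7⁴ = 2401 < 89721/31 ≤ 4096 = 8⁴, so L = 8.

8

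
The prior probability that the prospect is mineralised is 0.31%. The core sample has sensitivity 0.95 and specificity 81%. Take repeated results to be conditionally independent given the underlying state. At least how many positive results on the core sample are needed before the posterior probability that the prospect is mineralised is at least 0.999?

Prior odds = 0.0031/0.9969 = 31/9969.
False-positive rate = 1 − 0.81 = 0.19; likelihood ratio of a positive = 0.95/0.19 = 5.
Target odds: 0.999 ÷ 0.001 = 999.
Require 5ⁿ ≥ 999 ÷ (31/9969) = 9959031/31.
5⁷ = 78125 falls short of 9959031/31 but 5⁸ = 390625 reaches it, so n = 8.

8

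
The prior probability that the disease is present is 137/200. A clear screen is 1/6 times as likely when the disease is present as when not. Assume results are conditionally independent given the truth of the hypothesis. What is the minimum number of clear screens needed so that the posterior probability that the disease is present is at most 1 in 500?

Prior odds: 0.685 ÷ 0.315 = 137/63.
Likelihood ratio per clear screen = 1/6.
Target posterior odds = 0.002/0.998 = 1/499.
Require (1/6)ⁿ ≤ 1/499 ÷ (137/63) = 63/68363.
(1/6)³ = 1/216 is still above 63/68363 but (1/6)⁴ = 1/1296 is at or below it, so n = 4.

4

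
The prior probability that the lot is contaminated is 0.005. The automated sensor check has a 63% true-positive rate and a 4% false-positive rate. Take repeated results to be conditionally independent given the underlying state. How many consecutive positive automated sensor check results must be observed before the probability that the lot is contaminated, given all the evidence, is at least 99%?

4

Prior odds = 0.005/0.995 = 1/199.
Likelihood ratio of a positive result = 0.63/0.04 = 15.75.
Target posterior odds = 0.99/0.01 = 99.
Need (1/199) × 15.75ⁿ ≥ 99, i.e. 15.75ⁿ ≥ 19701.
15.75³ = 3906.984375 falls short of 19701 but 15.75⁴ = 15752961/256 reaches it, so n = 4.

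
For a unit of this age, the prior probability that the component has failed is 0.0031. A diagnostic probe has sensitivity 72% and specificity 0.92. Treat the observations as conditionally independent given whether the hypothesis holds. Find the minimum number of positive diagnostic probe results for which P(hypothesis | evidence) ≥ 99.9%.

Prior odds: 0.0031 ÷ 0.9969 = 31/9969.
False-positive rate = 1 − 0.92 = 0.08; likelihood ratio of a positive = 0.72/0.08 = 9.
Target posterior odds = 0.999/0.001 = 999.
Need (31/9969) × 9ⁿ ≥ 999, i.e. 9ⁿ ≥ 9959031/31.
9⁵ = 59049 falls short of 9959031/31 but 9⁶ = 531441 reaches it, so n = 6.

6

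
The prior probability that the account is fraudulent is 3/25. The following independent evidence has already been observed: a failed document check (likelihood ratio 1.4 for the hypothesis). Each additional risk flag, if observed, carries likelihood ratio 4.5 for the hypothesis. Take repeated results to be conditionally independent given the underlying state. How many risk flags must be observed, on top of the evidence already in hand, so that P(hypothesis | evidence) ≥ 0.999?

Prior odds = 0.12/0.88 = 3/22.
Bayes factor of the evidence already in hand = 1.4.
Odds after that evidence = (3/22) × 1.4 = 21/110.
Target odds = 0.999/0.001 = 999.
Need 4.5ⁿ ≥ 999 ÷ (21/110) = 36630/7.
4.5⁵ = 1845.28125 falls short of 36630/7 but 4.5⁶ = 8303.765625 reaches it, so n = 6.

6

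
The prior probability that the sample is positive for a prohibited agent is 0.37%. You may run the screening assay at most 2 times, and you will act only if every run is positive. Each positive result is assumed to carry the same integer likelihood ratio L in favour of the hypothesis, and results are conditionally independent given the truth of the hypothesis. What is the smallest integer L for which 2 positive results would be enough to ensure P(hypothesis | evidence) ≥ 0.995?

Prior odds = 0.0037/0.9963 = 37/9963.
Target odds = 0.995/0.005 = 199.
Need L² ≥ 199 ÷ (37/9963) = 1982637/37.
231² = 53361 < 1982637/37 ≤ 53824 = 232², so L = 232.

232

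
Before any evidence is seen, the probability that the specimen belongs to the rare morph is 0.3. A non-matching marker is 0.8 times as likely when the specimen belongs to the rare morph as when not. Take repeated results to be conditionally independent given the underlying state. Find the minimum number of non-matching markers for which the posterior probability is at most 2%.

14

Prior odds: 0.3 ÷ 0.7 = 3/7.
Likelihood ratio per non-matching marker = 0.8.
Target posterior odds = 0.02/0.98 = 1/49.
Require 0.8ⁿ ≤ 1/49 ÷ (3/7) = 1/21.
0.8¹³ ≈0.0549756 is still above 1/21 but 0.8¹⁴ ≈0.0439805 is at or below it, so n = 14.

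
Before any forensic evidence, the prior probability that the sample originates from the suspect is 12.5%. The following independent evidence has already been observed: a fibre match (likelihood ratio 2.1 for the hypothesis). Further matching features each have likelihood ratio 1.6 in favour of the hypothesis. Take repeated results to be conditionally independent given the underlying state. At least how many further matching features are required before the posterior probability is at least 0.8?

6

Prior odds = 0.125/0.875 = 1/7.
Bayes factor of the evidence already in hand = 2.1.
Odds after that evidence = (1/7) × 2.1 = 0.3.
Target odds = 0.8/0.2 = 4.
Need 1.6ⁿ ≥ 4 ÷ 0.3 = 40/3.
1.6⁵ = 10.48576 falls short of 40/3 but 1.6⁶ = 262144/15625 reaches it, so n = 6.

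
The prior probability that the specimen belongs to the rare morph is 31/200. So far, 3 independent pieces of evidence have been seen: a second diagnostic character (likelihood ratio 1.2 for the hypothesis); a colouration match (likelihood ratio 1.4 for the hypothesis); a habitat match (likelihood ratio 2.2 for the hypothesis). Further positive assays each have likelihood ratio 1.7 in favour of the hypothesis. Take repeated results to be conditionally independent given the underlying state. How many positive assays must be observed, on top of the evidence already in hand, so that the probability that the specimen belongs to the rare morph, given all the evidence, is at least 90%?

Prior odds = 0.155/0.845 = 31/169.
Combined Bayes factor of the evidence already in hand = 1.2 × 1.4 × 2.2 = 3.696.
Odds after that evidence = (31/169) × 3.696 = 14322/21125.
Target odds = 0.9/0.1 = 9.
Need 1.7ⁿ ≥ 9 ÷ (14322/21125) = 63375/4774.
1.7⁴ = 8.3521 falls short of 63375/4774 but 1.7⁵ = 1419857/100000 reaches it, so n = 5.

5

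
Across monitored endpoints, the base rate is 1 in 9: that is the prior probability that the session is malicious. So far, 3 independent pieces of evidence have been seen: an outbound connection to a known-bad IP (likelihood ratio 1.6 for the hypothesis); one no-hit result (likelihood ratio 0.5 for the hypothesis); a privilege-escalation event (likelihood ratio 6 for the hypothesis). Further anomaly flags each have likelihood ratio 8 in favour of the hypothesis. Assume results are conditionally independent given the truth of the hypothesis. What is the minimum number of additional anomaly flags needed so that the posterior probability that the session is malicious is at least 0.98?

3

Prior odds = (1/9)/(8/9) = 0.125.
Combined Bayes factor of the evidence already in hand = 1.6 × 0.5 × 6 = 4.8.
Odds after that evidence = 0.125 × 4.8 = 0.6.
Target odds = 0.98/0.02 = 49.
Need 8ⁿ ≥ 49 ÷ 0.6 = 245/3.
8² = 64 falls short of 245/3 but 8³ = 512 reaches it, so n = 3.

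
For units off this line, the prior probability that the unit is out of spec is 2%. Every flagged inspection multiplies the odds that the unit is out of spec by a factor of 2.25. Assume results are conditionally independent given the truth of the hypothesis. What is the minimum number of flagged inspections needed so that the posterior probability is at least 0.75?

7

Prior odds: 0.02 ÷ 0.98 = 1/49.
Likelihood ratio per flagged inspection = 2.25.
Target odds: 0.75 ÷ 0.25 = 3.
Need (1/49) × 2.25ⁿ ≥ 3, i.e. 2.25ⁿ ≥ 147.
2.25⁶ = 531441/4096 falls short of 147 but 2.25⁷ = 4782969/16384 reaches it, so n = 7.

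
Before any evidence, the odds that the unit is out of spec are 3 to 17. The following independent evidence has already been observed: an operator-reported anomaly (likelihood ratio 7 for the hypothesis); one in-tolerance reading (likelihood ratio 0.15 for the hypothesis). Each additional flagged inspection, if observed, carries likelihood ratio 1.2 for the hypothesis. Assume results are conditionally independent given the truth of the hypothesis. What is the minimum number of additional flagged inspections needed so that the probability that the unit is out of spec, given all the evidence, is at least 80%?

Prior odds = 3/17.
Combined Bayes factor of the evidence already in hand = 7 × 0.15 = 1.05.
Odds after that evidence = (3/17) × 1.05 = 63/340.
Target odds = 0.8/0.2 = 4.
Need 1.2ⁿ ≥ 4 ÷ (63/340) = 1360/63.
1.2¹⁶ ≈18.4884 falls short of 1360/63 but 1.2¹⁷ ≈22.1861 reaches it, so n = 17.

17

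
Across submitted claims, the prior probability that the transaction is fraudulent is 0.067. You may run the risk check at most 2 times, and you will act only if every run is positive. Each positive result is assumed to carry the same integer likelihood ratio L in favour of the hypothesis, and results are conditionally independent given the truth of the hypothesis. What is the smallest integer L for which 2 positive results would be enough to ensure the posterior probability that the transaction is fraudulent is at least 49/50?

Prior odds = 0.067/0.933 = 67/933.
Target odds = 0.98/0.02 = 49.
Need L² ≥ 49 ÷ (67/933) = 45717/67.
26² = 676 < 45717/67 ≤ 729 = 27², so L = 27.

27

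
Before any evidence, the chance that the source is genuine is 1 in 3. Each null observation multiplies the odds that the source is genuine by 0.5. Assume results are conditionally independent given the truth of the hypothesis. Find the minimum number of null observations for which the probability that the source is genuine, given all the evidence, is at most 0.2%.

Prior odds: (1/3) ÷ (2/3) = 0.5.
Likelihood ratio per null observation = 0.5.
Target posterior odds = 0.002/0.998 = 1/499.
Require 0.5ⁿ ≤ 1/499 ÷ 0.5 = 2/499.
0.5⁷ = 0.0078125 is still above 2/499 but 0.5⁸ = 0.00390625 is at or below it, so n = 8.

8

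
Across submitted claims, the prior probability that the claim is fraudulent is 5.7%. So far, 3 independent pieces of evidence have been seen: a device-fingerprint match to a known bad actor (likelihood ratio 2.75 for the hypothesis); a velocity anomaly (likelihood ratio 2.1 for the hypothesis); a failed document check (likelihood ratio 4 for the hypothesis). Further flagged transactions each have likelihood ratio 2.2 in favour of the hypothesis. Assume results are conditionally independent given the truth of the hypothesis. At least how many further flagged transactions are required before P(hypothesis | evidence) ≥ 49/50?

5

Prior odds = 0.057/0.943 = 57/943.
Combined Bayes factor of the evidence already in hand = 2.75 × 2.1 × 4 = 23.1.
Odds after that evidence = (57/943) × 23.1 = 13167/9430.
Target odds = 0.98/0.02 = 49.
Need 2.2ⁿ ≥ 49 ÷ (13167/9430) = 66010/1881.
2.2⁴ = 23.4256 falls short of 66010/1881 but 2.2⁵ = 51.53632 reaches it, so n = 5.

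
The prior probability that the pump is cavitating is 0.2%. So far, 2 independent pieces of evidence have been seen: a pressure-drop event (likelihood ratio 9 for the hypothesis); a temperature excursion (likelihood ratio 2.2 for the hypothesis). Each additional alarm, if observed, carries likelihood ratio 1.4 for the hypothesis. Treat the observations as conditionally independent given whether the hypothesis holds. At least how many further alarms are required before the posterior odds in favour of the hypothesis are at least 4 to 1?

14

Prior odds = 0.002/0.998 = 1/499.
Combined Bayes factor of the evidence already in hand = 9 × 2.2 = 19.8.
Odds after that evidence = (1/499) × 19.8 = 99/2495.
Target odds = 4.
Need 1.4ⁿ ≥ 4 ÷ (99/2495) = 9980/99.
1.4¹³ ≈79.3715 falls short of 9980/99 but 1.4¹⁴ ≈111.12 reaches it, so n = 14.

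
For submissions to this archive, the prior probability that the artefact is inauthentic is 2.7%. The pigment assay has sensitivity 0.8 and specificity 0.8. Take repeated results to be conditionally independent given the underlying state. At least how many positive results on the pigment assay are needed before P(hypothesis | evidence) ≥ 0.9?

Prior odds: 0.027 ÷ 0.973 = 27/973.
False-positive rate = 1 − 0.8 = 0.2; likelihood ratio of a positive = 0.8/0.2 = 4.
Target odds: 0.9 ÷ 0.1 = 9.
Require 4ⁿ ≥ 9 ÷ (27/973) = 973/3.
4⁴ = 256 falls short of 973/3 but 4⁵ = 1024 reaches it, so n = 5.

5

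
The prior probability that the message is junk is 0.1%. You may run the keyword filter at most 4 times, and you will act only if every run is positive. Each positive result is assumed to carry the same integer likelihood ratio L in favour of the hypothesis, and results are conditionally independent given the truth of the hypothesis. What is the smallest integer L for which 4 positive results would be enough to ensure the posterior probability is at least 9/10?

Prior odds = 0.001/0.999 = 1/999.
Target odds = 0.9/0.1 = 9.
Need L⁴ ≥ 9 ÷ (1/999) = 8991.
9⁴ = 6561 < 8991 ≤ 10000 = 10⁴, so L = 10.

10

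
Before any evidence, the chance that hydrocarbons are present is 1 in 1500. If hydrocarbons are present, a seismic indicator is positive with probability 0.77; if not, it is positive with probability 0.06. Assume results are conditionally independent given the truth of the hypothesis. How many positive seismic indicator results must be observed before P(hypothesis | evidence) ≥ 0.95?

5

Prior odds = (1/1500)/(1499/1500) = 1/1499.
Likelihood ratio of a positive = 0.77/0.06 = 77/6.
Target odds: 0.95 ÷ 0.05 = 19.
Require (77/6)ⁿ ≥ 19 ÷ (1/1499) = 28481.
(77/6)⁴ = 35153041/1296 falls short of 28481 but (77/6)⁵ ≈348095 reaches it, so n = 5.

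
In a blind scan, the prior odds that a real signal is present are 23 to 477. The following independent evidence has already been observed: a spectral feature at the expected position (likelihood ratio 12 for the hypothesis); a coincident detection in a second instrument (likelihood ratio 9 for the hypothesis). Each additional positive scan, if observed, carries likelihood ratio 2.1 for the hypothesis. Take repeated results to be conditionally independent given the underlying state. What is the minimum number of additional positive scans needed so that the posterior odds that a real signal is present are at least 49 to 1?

4

Prior odds = 23/477.
Combined Bayes factor of the evidence already in hand = 12 × 9 = 108.
Odds after that evidence = (23/477) × 108 = 276/53.
Target odds = 49.
Need 2.1ⁿ ≥ 49 ÷ (276/53) = 2597/276.
2.1³ = 9.261 falls short of 2597/276 but 2.1⁴ = 19.4481 reaches it, so n = 4.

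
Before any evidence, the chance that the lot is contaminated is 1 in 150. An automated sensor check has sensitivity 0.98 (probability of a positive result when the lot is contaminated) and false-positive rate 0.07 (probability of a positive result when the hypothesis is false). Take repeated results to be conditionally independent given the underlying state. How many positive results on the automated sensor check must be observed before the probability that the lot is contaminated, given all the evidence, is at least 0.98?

4

Prior odds = (1/150)/(149/150) = 1/149.
Likelihood ratio of a positive result = 0.98/0.07 = 14.
Target posterior odds = 0.98/0.02 = 49.
Require 14ⁿ ≥ 49 ÷ (1/149) = 7301.
14³ = 2744 falls short of 7301 but 14⁴ = 38416 reaches it, so n = 4.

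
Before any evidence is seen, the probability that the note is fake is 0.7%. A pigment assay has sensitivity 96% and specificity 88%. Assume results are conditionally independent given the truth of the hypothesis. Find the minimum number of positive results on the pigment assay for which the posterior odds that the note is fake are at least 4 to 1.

4

Prior odds = 0.007/0.993 = 7/993.
False-positive rate = 1 − 0.88 = 0.12; likelihood ratio of a positive = 0.96/0.12 = 8.
Target odds = 4.
Need (7/993) × 8ⁿ ≥ 4, i.e. 8ⁿ ≥ 3972/7.
8³ = 512 falls short of 3972/7 but 8⁴ = 4096 reaches it, so n = 4.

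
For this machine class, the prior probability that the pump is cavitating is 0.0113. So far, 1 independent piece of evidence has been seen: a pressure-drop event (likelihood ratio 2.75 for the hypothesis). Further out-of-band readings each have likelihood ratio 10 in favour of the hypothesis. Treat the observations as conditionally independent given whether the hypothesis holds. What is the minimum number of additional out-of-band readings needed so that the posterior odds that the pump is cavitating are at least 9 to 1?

3

Prior odds = 0.0113/0.9887 = 113/9887.
Bayes factor of the evidence already in hand = 2.75.
Odds after that evidence = (113/9887) × 2.75 = 1243/39548.
Target odds = 9.
Need 10ⁿ ≥ 9 ÷ (1243/39548) = 355932/1243.
10² = 100 falls short of 355932/1243 but 10³ = 1000 reaches it, so n = 3.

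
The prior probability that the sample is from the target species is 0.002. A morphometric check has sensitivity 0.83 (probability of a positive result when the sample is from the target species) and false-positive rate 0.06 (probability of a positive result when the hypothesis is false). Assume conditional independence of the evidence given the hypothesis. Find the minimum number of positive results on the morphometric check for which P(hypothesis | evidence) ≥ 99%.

5

Prior odds = 0.002/0.998 = 1/499.
Likelihood ratio of a positive result = 0.83/0.06 = 83/6.
Target odds: 0.99 ÷ 0.01 = 99.
Need (1/499) × (83/6)ⁿ ≥ 99, i.e. (83/6)ⁿ ≥ 49401.
(83/6)⁴ = 47458321/1296 falls short of 49401 but (83/6)⁵ ≈506564 reaches it, so n = 5.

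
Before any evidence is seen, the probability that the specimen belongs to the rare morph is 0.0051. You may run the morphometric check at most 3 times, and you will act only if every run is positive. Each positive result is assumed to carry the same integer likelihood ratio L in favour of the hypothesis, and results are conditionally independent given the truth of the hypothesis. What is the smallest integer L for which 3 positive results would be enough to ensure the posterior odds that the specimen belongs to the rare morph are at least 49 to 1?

22

Prior odds = 0.0051/0.9949 = 51/9949.
Target odds = 49.
Need L³ ≥ 49 ÷ (51/9949) = 487501/51.
21³ = 9261 < 487501/51 ≤ 10648 = 22³, so L = 22.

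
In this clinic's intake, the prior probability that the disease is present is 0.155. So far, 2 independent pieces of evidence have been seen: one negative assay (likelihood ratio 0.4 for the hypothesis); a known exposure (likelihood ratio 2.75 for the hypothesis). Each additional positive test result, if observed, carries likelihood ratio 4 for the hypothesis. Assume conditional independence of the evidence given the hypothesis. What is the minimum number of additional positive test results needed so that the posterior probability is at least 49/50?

Prior odds = 0.155/0.845 = 31/169.
Combined Bayes factor of the evidence already in hand = 0.4 × 2.75 = 1.1.
Odds after that evidence = (31/169) × 1.1 = 341/1690.
Target odds = 0.98/0.02 = 49.
Need 4ⁿ ≥ 49 ÷ (341/1690) = 82810/341.
4³ = 64 falls short of 82810/341 but 4⁴ = 256 reaches it, so n = 4.

4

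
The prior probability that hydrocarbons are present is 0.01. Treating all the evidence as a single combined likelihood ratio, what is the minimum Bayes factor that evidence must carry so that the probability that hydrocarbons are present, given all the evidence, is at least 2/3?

Prior odds = 0.01/0.99 = 1/99.
Target odds = (2/3)/(1/3) = 2.
Required Bayes factor = 2 ÷ (1/99) = 198.

198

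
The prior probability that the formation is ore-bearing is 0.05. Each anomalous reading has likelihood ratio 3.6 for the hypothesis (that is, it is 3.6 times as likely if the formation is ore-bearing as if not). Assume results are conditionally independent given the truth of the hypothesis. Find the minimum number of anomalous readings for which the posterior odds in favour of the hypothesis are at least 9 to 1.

5

Prior odds = 0.05/0.95 = 1/19.
Likelihood ratio per anomalous reading = 3.6.
Target odds = 9.
Require 3.6ⁿ ≥ 9 ÷ (1/19) = 171.
3.6⁴ = 167.9616 falls short of 171 but 3.6⁵ = 604.66176 reaches it, so n = 5.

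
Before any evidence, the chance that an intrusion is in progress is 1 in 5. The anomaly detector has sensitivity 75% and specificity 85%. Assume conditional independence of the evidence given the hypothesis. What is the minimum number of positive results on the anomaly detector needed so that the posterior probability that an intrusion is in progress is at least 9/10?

Prior odds = 0.2/0.8 = 0.25.
False-positive rate = 1 − 0.85 = 0.15; likelihood ratio of a positive = 0.75/0.15 = 5.
Target odds: 0.9 ÷ 0.1 = 9.
Need 0.25 × 5ⁿ ≥ 9, i.e. 5ⁿ ≥ 36.
5² = 25 falls short of 36 but 5³ = 125 reaches it, so n = 3.

3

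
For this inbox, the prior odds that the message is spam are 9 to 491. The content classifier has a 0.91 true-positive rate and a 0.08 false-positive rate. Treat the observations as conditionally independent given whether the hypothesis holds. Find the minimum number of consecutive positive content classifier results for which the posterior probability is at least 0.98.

4

Prior odds = 9/491.
Likelihood ratio of a positive result = 0.91/0.08 = 11.375.
Target posterior odds = 0.98/0.02 = 49.
Need (9/491) × 11.375ⁿ ≥ 49, i.e. 11.375ⁿ ≥ 24059/9.
11.375³ = 753571/512 falls short of 24059/9 but 11.375⁴ = 68574961/4096 reaches it, so n = 4.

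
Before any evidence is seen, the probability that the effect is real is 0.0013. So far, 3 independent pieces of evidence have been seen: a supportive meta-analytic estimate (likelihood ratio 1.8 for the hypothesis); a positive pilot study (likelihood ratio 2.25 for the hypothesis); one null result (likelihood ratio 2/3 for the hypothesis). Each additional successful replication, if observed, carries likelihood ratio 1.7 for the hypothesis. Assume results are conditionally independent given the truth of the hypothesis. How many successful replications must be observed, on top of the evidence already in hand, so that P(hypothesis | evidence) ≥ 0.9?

Prior odds = 0.0013/0.9987 = 13/9987.
Combined Bayes factor of the evidence already in hand = 1.8 × 2.25 × (2/3) = 2.7.
Odds after that evidence = (13/9987) × 2.7 = 117/33290.
Target odds = 0.9/0.1 = 9.
Need 1.7ⁿ ≥ 9 ÷ (117/33290) = 33290/13.
1.7¹⁴ ≈1683.78 falls short of 33290/13 but 1.7¹⁵ ≈2862.42 reaches it, so n = 15.

15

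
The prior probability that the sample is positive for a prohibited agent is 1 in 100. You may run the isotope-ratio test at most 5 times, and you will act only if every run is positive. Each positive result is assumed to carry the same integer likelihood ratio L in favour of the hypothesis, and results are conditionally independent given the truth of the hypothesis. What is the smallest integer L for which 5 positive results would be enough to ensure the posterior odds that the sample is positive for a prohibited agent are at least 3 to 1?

Prior odds = 0.01/0.99 = 1/99.
Target odds = 3.
Need L⁵ ≥ 3 ÷ (1/99) = 297.
3⁵ = 243 < 297 ≤ 1024 = 4⁵, so L = 4.

4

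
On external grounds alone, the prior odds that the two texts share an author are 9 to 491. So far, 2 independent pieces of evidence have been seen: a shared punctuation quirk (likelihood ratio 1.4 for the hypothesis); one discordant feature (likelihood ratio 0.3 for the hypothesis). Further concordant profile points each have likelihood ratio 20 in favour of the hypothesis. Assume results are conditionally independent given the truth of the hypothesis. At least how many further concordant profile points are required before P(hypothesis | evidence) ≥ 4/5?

3

Prior odds = 9/491.
Combined Bayes factor of the evidence already in hand = 1.4 × 0.3 = 0.42.
Odds after that evidence = (9/491) × 0.42 = 189/24550.
Target odds = 0.8/0.2 = 4.
Need 20ⁿ ≥ 4 ÷ (189/24550) = 98200/189.
20² = 400 falls short of 98200/189 but 20³ = 8000 reaches it, so n = 3.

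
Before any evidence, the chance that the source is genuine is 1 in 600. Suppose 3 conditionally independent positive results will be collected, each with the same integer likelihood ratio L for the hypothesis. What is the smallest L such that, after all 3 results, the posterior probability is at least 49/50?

Prior odds = (1/600)/(599/600) = 1/599.
Target odds = 0.98/0.02 = 49.
Need L³ ≥ 49 ÷ (1/599) = 29351.
30³ = 27000 < 29351 ≤ 29791 = 31³, so L = 31.

31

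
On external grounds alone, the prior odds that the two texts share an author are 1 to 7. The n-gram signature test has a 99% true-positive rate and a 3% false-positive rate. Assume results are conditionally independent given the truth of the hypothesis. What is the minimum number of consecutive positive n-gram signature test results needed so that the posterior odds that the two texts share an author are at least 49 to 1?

2

Prior odds = 1/7.
Likelihood ratio of a positive result = 0.99/0.03 = 33.
Target odds = 49.
Need (1/7) × 33ⁿ ≥ 49, i.e. 33ⁿ ≥ 343.
33¹ = 33 falls short of 343 but 33² = 1089 reaches it, so n = 2.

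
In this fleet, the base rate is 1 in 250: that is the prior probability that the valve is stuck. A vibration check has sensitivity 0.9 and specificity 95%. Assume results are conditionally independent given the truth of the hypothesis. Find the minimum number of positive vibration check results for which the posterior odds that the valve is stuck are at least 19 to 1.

Prior odds = 0.004/0.996 = 1/249.
False-positive rate = 1 − 0.95 = 0.05; likelihood ratio of a positive = 0.9/0.05 = 18.
Target odds = 19.
Require 18ⁿ ≥ 19 ÷ (1/249) = 4731.
18² = 324 falls short of 4731 but 18³ = 5832 reaches it, so n = 3.

3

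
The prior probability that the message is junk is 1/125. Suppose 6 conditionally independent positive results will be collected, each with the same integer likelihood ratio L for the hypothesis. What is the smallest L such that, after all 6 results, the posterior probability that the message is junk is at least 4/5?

3

Prior odds = 0.008/0.992 = 1/124.
Target odds = 0.8/0.2 = 4.
Need L⁶ ≥ 4 ÷ (1/124) = 496.
2⁶ = 64 < 496 ≤ 729 = 3⁶, so L = 3.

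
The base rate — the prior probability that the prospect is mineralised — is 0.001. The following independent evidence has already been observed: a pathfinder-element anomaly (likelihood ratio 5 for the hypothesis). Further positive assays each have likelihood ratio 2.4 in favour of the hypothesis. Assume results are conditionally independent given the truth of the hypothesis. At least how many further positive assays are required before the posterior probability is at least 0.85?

9

Prior odds = 0.001/0.999 = 1/999.
Bayes factor of the evidence already in hand = 5.
Odds after that evidence = (1/999) × 5 = 5/999.
Target odds = 0.85/0.15 = 17/3.
Need 2.4ⁿ ≥ 17/3 ÷ (5/999) = 1132.2.
2.4⁸ = 429981696/390625 falls short of 1132.2 but 2.4⁹ ≈2641.81 reaches it, so n = 9.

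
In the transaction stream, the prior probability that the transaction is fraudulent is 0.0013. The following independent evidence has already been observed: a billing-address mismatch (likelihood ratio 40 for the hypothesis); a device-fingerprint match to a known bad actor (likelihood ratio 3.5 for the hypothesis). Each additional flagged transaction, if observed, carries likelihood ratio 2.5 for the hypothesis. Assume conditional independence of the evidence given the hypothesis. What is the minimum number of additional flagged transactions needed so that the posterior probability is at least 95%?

Prior odds = 0.0013/0.9987 = 13/9987.
Combined Bayes factor of the evidence already in hand = 40 × 3.5 = 140.
Odds after that evidence = (13/9987) × 140 = 1820/9987.
Target odds = 0.95/0.05 = 19.
Need 2.5ⁿ ≥ 19 ÷ (1820/9987) = 189753/1820.
2.5⁵ = 97.65625 falls short of 189753/1820 but 2.5⁶ = 244.140625 reaches it, so n = 6.

6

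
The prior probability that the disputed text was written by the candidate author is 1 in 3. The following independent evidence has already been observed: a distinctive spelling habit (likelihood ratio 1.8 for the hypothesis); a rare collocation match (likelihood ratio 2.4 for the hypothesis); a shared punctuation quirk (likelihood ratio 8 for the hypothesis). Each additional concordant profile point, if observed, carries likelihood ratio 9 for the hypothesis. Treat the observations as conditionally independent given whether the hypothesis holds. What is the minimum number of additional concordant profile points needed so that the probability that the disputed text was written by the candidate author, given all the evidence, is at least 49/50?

Prior odds = (1/3)/(2/3) = 0.5.
Combined Bayes factor of the evidence already in hand = 1.8 × 2.4 × 8 = 34.56.
Odds after that evidence = 0.5 × 34.56 = 17.28.
Target odds = 0.98/0.02 = 49.
Need 9ⁿ ≥ 49 ÷ 17.28 = 1225/432.
9¹ = 9, which meets the required 1225/432; so n = 1.

1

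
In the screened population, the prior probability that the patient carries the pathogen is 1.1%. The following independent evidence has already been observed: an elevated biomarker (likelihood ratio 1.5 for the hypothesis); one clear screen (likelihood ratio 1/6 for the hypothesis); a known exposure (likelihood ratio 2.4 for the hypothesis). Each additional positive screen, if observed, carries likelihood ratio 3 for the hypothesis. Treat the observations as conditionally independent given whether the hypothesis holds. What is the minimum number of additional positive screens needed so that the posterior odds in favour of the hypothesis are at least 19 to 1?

Prior odds = 0.011/0.989 = 11/989.
Combined Bayes factor of the evidence already in hand = 1.5 × (1/6) × 2.4 = 0.6.
Odds after that evidence = (11/989) × 0.6 = 33/4945.
Target odds = 19.
Need 3ⁿ ≥ 19 ÷ (33/4945) = 93955/33.
3⁷ = 2187 falls short of 93955/33 but 3⁸ = 6561 reaches it, so n = 8.

8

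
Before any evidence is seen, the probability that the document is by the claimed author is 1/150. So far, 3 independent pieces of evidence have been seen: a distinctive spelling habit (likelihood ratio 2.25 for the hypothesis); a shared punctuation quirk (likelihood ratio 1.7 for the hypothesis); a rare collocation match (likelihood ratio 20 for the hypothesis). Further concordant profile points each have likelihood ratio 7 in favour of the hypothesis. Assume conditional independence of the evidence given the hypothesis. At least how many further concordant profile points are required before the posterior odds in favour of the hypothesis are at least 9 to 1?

2

Prior odds = (1/150)/(149/150) = 1/149.
Combined Bayes factor of the evidence already in hand = 2.25 × 1.7 × 20 = 76.5.
Odds after that evidence = (1/149) × 76.5 = 153/298.
Target odds = 9.
Need 7ⁿ ≥ 9 ÷ (153/298) = 298/17.
7¹ = 7 falls short of 298/17 but 7² = 49 reaches it, so n = 2.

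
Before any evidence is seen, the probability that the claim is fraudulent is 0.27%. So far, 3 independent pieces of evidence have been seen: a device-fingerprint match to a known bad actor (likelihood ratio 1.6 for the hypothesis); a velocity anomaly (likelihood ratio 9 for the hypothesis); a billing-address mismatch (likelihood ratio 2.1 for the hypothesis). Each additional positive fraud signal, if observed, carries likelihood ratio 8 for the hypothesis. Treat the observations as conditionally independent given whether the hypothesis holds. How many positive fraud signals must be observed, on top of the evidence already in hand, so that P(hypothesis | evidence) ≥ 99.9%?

Prior odds = 0.0027/0.9973 = 27/9973.
Combined Bayes factor of the evidence already in hand = 1.6 × 9 × 2.1 = 30.24.
Odds after that evidence = (27/9973) × 30.24 = 20412/249325.
Target odds = 0.999/0.001 = 999.
Need 8ⁿ ≥ 999 ÷ (20412/249325) = 9225025/756.
8⁴ = 4096 falls short of 9225025/756 but 8⁵ = 32768 reaches it, so n = 5.

5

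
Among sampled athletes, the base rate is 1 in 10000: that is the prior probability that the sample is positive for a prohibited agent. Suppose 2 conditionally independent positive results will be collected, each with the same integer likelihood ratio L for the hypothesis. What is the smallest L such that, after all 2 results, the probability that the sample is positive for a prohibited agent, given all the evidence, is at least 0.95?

436

Prior odds = 0.0001/0.9999 = 1/9999.
Target odds = 0.95/0.05 = 19.
Need L² ≥ 19 ÷ (1/9999) = 189981.
435² = 189225 < 189981 ≤ 190096 = 436², so L = 436.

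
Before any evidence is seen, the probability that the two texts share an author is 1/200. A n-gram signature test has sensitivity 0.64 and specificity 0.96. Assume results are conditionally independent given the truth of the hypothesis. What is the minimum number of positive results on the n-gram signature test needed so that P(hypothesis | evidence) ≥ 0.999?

Prior odds: 0.005 ÷ 0.995 = 1/199.
False-positive rate = 1 − 0.96 = 0.04; likelihood ratio of a positive = 0.64/0.04 = 16.
Target posterior odds = 0.999/0.001 = 999.
Need (1/199) × 16ⁿ ≥ 999, i.e. 16ⁿ ≥ 198801.
16⁴ = 65536 falls short of 198801 but 16⁵ = 1048576 reaches it, so n = 5.

5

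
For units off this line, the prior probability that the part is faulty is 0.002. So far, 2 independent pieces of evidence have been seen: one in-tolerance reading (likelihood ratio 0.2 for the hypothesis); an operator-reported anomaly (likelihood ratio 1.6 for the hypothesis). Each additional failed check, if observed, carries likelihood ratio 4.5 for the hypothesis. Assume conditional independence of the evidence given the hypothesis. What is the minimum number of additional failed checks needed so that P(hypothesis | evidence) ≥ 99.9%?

Prior odds = 0.002/0.998 = 1/499.
Combined Bayes factor of the evidence already in hand = 0.2 × 1.6 = 0.32.
Odds after that evidence = (1/499) × 0.32 = 8/12475.
Target odds = 0.999/0.001 = 999.
Need 4.5ⁿ ≥ 999 ÷ (8/12475) = 1557815.625.
4.5⁹ = 387420489/512 falls short of 1557815.625 but 4.5¹⁰ ≈3.40506e+06 reaches it, so n = 10.

10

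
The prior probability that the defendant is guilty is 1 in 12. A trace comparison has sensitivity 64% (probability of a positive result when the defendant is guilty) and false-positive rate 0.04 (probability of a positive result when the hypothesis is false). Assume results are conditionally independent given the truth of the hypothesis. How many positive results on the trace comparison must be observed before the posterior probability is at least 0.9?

Prior odds = (1/12)/(11/12) = 1/11.
Likelihood ratio of a positive result = 0.64/0.04 = 16.
Target posterior odds = 0.9/0.1 = 9.
Need (1/11) × 16ⁿ ≥ 9, i.e. 16ⁿ ≥ 99.
16¹ = 16 falls short of 99 but 16² = 256 reaches it, so n = 2.

2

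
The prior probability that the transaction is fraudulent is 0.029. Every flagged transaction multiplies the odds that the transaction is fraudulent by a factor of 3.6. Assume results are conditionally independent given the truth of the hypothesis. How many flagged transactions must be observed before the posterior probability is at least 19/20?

Prior odds: 0.029 ÷ 0.971 = 29/971.
Likelihood ratio per flagged transaction = 3.6.
Target odds: 0.95 ÷ 0.05 = 19.
Need (29/971) × 3.6ⁿ ≥ 19, i.e. 3.6ⁿ ≥ 18449/29.
3.6⁵ = 604.66176 falls short of 18449/29 but 3.6⁶ = 34012224/15625 reaches it, so n = 6.

6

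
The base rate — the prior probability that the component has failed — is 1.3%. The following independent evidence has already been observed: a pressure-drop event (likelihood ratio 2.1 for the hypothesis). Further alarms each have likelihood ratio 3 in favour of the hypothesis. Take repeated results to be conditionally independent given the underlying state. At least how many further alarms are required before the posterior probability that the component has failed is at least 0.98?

7

Prior odds = 0.013/0.987 = 13/987.
Bayes factor of the evidence already in hand = 2.1.
Odds after that evidence = (13/987) × 2.1 = 13/470.
Target odds = 0.98/0.02 = 49.
Need 3ⁿ ≥ 49 ÷ (13/470) = 23030/13.
3⁶ = 729 falls short of 23030/13 but 3⁷ = 2187 reaches it, so n = 7.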